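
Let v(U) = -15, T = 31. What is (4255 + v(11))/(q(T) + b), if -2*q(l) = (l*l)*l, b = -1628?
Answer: -8480/33047 ≈ -0.25660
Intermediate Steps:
q(l) = -l**3/2 (q(l) = -l*l*l/2 = -l**2*l/2 = -l**3/2)
(4255 + v(11))/(q(T) + b) = (4255 - 15)/(-1/2*31**3 - 1628) = 4240/(-1/2*29791 - 1628) = 4240/(-29791/2 - 1628) = 4240/(-33047/2) = 4240*(-2/33047) = -8480/33047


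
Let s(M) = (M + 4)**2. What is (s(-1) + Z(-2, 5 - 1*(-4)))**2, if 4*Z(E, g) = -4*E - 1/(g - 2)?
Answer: 94249/784 ≈ 120.22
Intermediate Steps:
s(M) = (4 + M)**2
Z(E, g) = -E - 1/(4*(-2 + g)) (Z(E, g) = (-4*E - 1/(g - 2))/4 = (-4*E - 1/(-2 + g))/4 = (-1/(-2 + g) - 4*E)/4 = -E - 1/(4*(-2 + g)))
(s(-1) + Z(-2, 5 - 1*(-4)))**2 = ((4 - 1)**2 + (-1/4 + 2*(-2) - 1*(-2)*(5 - 1*(-4)))/(-2 + (5 - 1*(-4))))**2 = (3**2 + (-1/4 - 4 - 1*(-2)*(5 + 4))/(-2 + (5 + 4)))**2 = (9 + (-1/4 - 4 - 1*(-2)*9)/(-2 + 9))**2 = (9 + (-1/4 - 4 + 18)/7)**2 = (9 + (1/7)*(55/4))**2 = (9 + 55/28)**2 = (307/28)**2 = 94249/784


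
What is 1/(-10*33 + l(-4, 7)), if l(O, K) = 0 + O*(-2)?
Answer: -1/322 ≈ -0.0031056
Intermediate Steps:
l(O, K) = -2*O (l(O, K) = 0 - 2*O = -2*O)
1/(-10*33 + l(-4, 7)) = 1/(-10*33 - 2*(-4)) = 1/(-330 + 8) = 1/(-322) = -1/322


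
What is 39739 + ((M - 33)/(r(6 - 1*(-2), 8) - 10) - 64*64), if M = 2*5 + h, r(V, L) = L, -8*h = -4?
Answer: 142617/4 ≈ 35654.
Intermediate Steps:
h = 1/2 (h = -1/8*(-4) = 1/2 ≈ 0.50000)
M = 21/2 (M = 2*5 + 1/2 = 10 + 1/2 = 21/2 ≈ 10.500)
39739 + ((M - 33)/(r(6 - 1*(-2), 8) - 10) - 64*64) = 39739 + ((21/2 - 33)/(8 - 10) - 64*64) = 39739 + (-45/2/(-2) - 4096) = 39739 + (-45/2*(-1/2) - 4096) = 39739 + (45/4 - 4096) = 39739 - 16339/4 = 142617/4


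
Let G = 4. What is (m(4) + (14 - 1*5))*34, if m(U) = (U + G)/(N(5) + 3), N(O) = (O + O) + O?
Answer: 2890/9 ≈ 321.11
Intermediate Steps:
N(O) = 3*O (N(O) = 2*O + O = 3*O)
m(U) = 2/9 + U/18 (m(U) = (U + 4)/(3*5 + 3) = (4 + U)/(15 + 3) = (4 + U)/18 = (4 + U)*(1/18) = 2/9 + U/18)
(m(4) + (14 - 1*5))*34 = ((2/9 + (1/18)*4) + (14 - 1*5))*34 = ((2/9 + 2/9) + (14 - 5))*34 = (4/9 + 9)*34 = (85/9)*34 = 2890/9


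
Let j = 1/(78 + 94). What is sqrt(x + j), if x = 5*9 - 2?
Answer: sqrt(318071)/86 ≈ 6.5579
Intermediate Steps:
j = 1/172 ≈ 0.0058140
x = 43 (x = 45 - 2 = 43)
sqrt(x + j) = sqrt(43 + 1/172) = sqrt(7397/172) = sqrt(318071)/86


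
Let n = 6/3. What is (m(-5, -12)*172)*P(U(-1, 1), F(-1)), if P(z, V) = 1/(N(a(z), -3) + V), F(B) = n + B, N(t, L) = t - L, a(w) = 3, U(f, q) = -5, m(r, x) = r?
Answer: -860/7 ≈ -122.86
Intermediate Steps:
n = 2 (n = 6*(1/3) = 2)
F(B) = 2 + B
P(z, V) = 1/(6 + V) (P(z, V) = 1/((3 - 1*(-3)) + V) = 1/((3 + 3) + V) = 1/(6 + V))
(m(-5, -12)*172)*P(U(-1, 1), F(-1)) = (-5*172)/(6 + (2 - 1)) = -860/(6 + 1) = -860/7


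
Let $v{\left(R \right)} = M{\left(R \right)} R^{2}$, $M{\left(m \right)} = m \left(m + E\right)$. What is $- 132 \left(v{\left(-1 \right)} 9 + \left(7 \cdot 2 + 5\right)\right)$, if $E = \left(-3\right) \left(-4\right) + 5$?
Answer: $16500$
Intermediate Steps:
$E = 17$ ($E = 12 + 5 = 17$)
$M{\left(m \right)} = m \left(17 + m\right)$ ($M{\left(m \right)} = m \left(m + 17\right) = m \left(17 + m\right)$)
$v{\left(R \right)} = R^{3} \left(17 + R\right)$ ($v{\left(R \right)} = R \left(17 + R\right) R^{2} = R^{3} \left(17 + R\right)$)
$- 132 \left(v{\left(-1 \right)} 9 + \left(7 \cdot 2 + 5\right)\right) = - 132 \left(\left(-1\right)^{3} \left(17 - 1\right) 9 + \left(7 \cdot 2 + 5\right)\right) = - 132 \left(\left(-1\right) 16 \cdot 9 + \left(14 + 5\right)\right) = - 132 \left(\left(-16\right) 9 + 19\right) = - 132 \left(-144 + 19\right) = \left(-132\right) \left(-125\right) = 16500$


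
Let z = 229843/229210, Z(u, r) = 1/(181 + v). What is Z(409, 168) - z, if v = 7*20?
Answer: -73550393/73576410 ≈ -0.99965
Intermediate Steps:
v = 140
Z(u, r) = 1/321 (Z(u, r) = 1/(181 + 140) = 1/321)
z = 229843/229210 (z = 229843*(1/229210) = 229843/229210 ≈ 1.0028)
Z(409, 168) - z = 1/321 - 1*229843/229210 = 1/321 - 229843/229210 = -73550393/73576410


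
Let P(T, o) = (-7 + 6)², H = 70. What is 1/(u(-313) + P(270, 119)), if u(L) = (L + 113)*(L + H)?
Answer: 1/48601 ≈ 2.0576e-5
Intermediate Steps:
P(T, o) = 1 (P(T, o) = (-1)² = 1)
u(L) = (70 + L)*(113 + L) (u(L) = (L + 113)*(L + 70) = (113 + L)*(70 + L) = (70 + L)*(113 + L))
1/(u(-313) + P(270, 119)) = 1/((7910 + (-313)² + 183*(-313)) + 1) = 1/((7910 + 97969 - 57279) + 1) = 1/(48600 + 1) = 1/48601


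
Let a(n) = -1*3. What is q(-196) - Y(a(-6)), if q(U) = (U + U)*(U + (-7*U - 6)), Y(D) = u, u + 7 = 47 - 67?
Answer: -458613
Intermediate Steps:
a(n) = -3
u = -27 (u = -7 + (47 - 67) = -7 - 20 = -27)
Y(D) = -27
q(U) = 2*U*(-6 - 6*U) (q(U) = (2*U)*(U + (-6 - 7*U)) = (2*U)*(-6 - 6*U) = 2*U*(-6 - 6*U))
q(-196) - Y(a(-6)) = -12*(-196)*(1 - 196) - 1*(-27) = -12*(-196)*(-195) + 27 = -458640 + 27 = -458613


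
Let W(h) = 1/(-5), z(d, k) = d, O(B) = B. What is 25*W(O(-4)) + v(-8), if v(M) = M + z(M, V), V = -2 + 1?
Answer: -21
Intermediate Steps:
V = -1
v(M) = 2*M (v(M) = M + M = 2*M)
W(h) = -⅕
25*W(O(-4)) + v(-8) = 25*(-⅕) + 2*(-8) = -5 - 16 = -21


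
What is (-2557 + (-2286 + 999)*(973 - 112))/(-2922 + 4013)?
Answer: -1110664/1091 ≈ -1018.0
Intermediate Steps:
(-2557 + (-2286 + 999)*(973 - 112))/(-2922 + 4013) = (-2557 - 1287*861)/1091 = (-2557 - 1108107)*(1/1091) = -1110664*1/1091 = -1110664/1091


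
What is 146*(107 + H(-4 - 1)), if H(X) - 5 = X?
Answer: 15622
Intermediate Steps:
H(X) = 5 + X
146*(107 + H(-4 - 1)) = 146*(107 + (5 + (-4 - 1))) = 146*(107 + (5 - 5)) = 146*(107 + 0) = 146*107 = 15622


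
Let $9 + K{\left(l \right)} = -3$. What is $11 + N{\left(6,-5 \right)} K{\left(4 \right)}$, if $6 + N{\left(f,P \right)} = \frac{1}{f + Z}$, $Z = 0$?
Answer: $81$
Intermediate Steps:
$K{\left(l \right)} = -12$ ($K{\left(l \right)} = -9 - 3 = -12$)
$N{\left(f,P \right)} = -6 + \frac{1}{f}$ ($N{\left(f,P \right)} = -6 + \frac{1}{f + 0} = -6 + \frac{1}{f}$)
$11 + N{\left(6,-5 \right)} K{\left(4 \right)} = 11 + \left(-6 + \frac{1}{6}\right) \left(-12\right) = 11 - -70 = 11 + 70 = 81$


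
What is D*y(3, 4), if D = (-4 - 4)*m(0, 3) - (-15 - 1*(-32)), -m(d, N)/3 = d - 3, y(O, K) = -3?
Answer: 267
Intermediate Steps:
m(d, N) = 9 - 3*d (m(d, N) = -3*(d - 3) = -3*(-3 + d) = 9 - 3*d)
D = -89 (D = (-4 - 4)*(9 - 3*0) - (-15 - 1*(-32)) = -8*(9 + 0) - (-15 + 32) = -8*9 - 1*17 = -72 - 17 = -89)
D*y(3, 4) = -89*(-3) = 267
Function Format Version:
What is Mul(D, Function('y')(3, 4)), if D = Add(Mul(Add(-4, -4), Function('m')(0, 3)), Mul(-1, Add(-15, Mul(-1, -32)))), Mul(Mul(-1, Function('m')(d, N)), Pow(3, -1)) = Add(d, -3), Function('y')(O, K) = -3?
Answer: 267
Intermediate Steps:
Function('m')(d, N) = Add(9, Mul(-3, d)) (Function('m')(d, N) = Mul(-3, Add(d, -3)) = Mul(-3, Add(-3, d)) = Add(9, Mul(-3, d)))
D = -89 (D = Add(Mul(Add(-4, -4), Add(9, Mul(-3, 0))), Mul(-1, Add(-15, Mul(-1, -32)))) = Add(Mul(-8, Add(9, 0)), Mul(-1, Add(-15, 32))) = Add(Mul(-8, 9), Mul(-1, 17)) = Add(-72, -17) = -89)
Mul(D, Function('y')(3, 4)) = Mul(-89, -3) = 267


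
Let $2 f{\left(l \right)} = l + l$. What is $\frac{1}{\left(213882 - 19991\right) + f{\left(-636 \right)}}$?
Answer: $\frac{1}{193255} \approx 5.1745 \cdot 10^{-6}$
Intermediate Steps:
$f{\left(l \right)} = l$ ($f{\left(l \right)} = \frac{l + l}{2} = \frac{2 l}{2} = l$)
$\frac{1}{\left(213882 - 19991\right) + f{\left(-636 \right)}} = \frac{1}{\left(213882 - 19991\right) - 636} = \frac{1}{193891 - 636} = \frac{1}{193255}$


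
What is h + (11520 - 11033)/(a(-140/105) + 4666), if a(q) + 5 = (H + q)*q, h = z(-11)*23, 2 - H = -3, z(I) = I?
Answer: -10597582/41905 ≈ -252.90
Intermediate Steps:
H = 5 (H = 2 - 1*(-3) = 2 + 3 = 5)
h = -253 (h = -11*23 = -253)
a(q) = -5 + q*(5 + q) (a(q) = -5 + (5 + q)*q = -5 + q*(5 + q))
h + (11520 - 11033)/(a(-140/105) + 4666) = -253 + (11520 - 11033)/((-5 + (-140/105)**2 + 5*(-140/105)) + 4666) = -253 + 487/((-5 + (-140*1/105)**2 + 5*(-140*1/105)) + 4666) = -253 + 487/((-5 + (-4/3)**2 + 5*(-4/3)) + 4666) = -253 + 487/((-5 + 16/9 - 20/3) + 4666) = -253 + 487/(-89/9 + 4666) = -253 + 487/(41905/9) = -253 + 487*(9/41905) = -253 + 4383/41905 = -10597582/41905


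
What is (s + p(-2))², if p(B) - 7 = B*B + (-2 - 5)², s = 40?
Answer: 10000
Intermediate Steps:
p(B) = 56 + B² (p(B) = 7 + (B*B + (-2 - 5)²) = 7 + (B² + (-7)²) = 7 + (B² + 49) = 7 + (49 + B²) = 56 + B²)
(s + p(-2))² = (40 + (56 + (-2)²))² = (40 + (56 + 4))² = (40 + 60)² = 100² = 10000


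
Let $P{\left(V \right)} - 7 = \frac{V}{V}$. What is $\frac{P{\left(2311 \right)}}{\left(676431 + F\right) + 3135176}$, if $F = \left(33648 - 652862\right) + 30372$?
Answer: $\frac{8}{3222765} \approx 2.4823 \cdot 10^{-6}$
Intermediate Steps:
$P{\left(V \right)} = 8$ ($P{\left(V \right)} = 7 + \frac{V}{V} = 7 + 1 = 8$)
$F = -588842$ ($F = -619214 + 30372 = -588842$)
$\frac{P{\left(2311 \right)}}{\left(676431 + F\right) + 3135176} = \frac{8}{\left(676431 - 588842\right) + 3135176} = \frac{8}{87589 + 3135176} = \frac{8}{3222765}$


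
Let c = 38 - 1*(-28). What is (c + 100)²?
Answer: 27556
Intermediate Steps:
c = 66 (c = 38 + 28 = 66)
(c + 100)² = (66 + 100)² = 166² = 27556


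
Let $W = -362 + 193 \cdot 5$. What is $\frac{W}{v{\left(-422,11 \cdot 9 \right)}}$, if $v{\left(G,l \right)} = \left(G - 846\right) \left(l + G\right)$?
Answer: $\frac{603}{409564} \approx 0.0014723$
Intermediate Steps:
$W = 603$ ($W = -362 + 965 = 603$)
$v{\left(G,l \right)} = \left(-846 + G\right) \left(G + l\right)$
$\frac{W}{v{\left(-422,11 \cdot 9 \right)}} = \frac{603}{\left(-422\right)^{2} - -357012 - 846 \cdot 11 \cdot 9 - 422 \cdot 11 \cdot 9} = \frac{603}{178084 + 357012 - 83754 - 41778} = \frac{603}{409564}$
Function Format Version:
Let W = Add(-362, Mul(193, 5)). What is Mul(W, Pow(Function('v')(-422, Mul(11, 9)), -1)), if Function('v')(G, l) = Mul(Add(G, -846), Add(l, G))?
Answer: Rational(603, 409564) ≈ 0.0014723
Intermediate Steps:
W = 603 (W = Add(-362, 965) = 603)
Function('v')(G, l) = Mul(Add(-846, G), Add(G, l))
Mul(W, Pow(Function('v')(-422, Mul(11, 9)), -1)) = Mul(603, Pow(Add(Pow(-422, 2), Mul(-846, -422), Mul(-846, Mul(11, 9)), Mul(-422, Mul(11, 9))), -1)) = Mul(603, Pow(Add(178084, 357012, Mul(-846, 99), Mul(-422, 99)), -1)) = Mul(603, Pow(Add(178084, 357012, -83754, -41778), -1)) = Mul(603, Pow(409564, -1)) = Mul(603, Rational(1, 409564)) = Rational(603, 409564)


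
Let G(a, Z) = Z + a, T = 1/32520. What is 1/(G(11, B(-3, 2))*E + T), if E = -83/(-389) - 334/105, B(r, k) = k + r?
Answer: -88551960/2627851757 ≈ -0.033697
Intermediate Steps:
T = 1/32520 ≈ 3.0750e-5
E = -121211/40845 (E = -83*(-1/389) - 334*1/105 = 83/389 - 334/105 = -121211/40845 ≈ -2.9676)
1/(G(11, B(-3, 2))*E + T) = 1/(((2 - 3) + 11)*(-121211/40845) + 1/32520) = 1/((-1 + 11)*(-121211/40845) + 1/32520) = 1/(10*(-121211/40845) + 1/32520) = 1/(-242422/8169 + 1/32520) = 1/(-2627851757/88551960) = -88551960/2627851757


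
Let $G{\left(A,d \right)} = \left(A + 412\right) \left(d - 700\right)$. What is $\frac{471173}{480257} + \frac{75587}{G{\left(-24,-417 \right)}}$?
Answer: $\frac{167903307649}{208141462772} \approx 0.80668$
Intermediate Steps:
$G{\left(A,d \right)} = \left(-700 + d\right) \left(412 + A\right)$ ($G{\left(A,d \right)} = \left(412 + A\right) \left(-700 + d\right) = \left(-700 + d\right) \left(412 + A\right)$)
$\frac{471173}{480257} + \frac{75587}{G{\left(-24,-417 \right)}} = \frac{471173}{480257} + \frac{75587}{-288400 - -16800 + 412 \left(-417\right) - -10008} = 471173 \cdot \frac{1}{480257} + \frac{75587}{-288400 + 16800 - 171804 + 10008} = \frac{471173}{480257} + \frac{75587}{-433396} = \frac{471173}{480257} + 75587 \left(- \frac{1}{433396}\right) = \frac{471173}{480257} - \frac{75587}{433396} = \frac{167903307649}{208141462772}$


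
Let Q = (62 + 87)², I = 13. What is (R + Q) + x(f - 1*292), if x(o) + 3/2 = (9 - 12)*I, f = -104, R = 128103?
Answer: 300527/2 ≈ 1.5026e+5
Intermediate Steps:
Q = 22201 (Q = 149² = 22201)
x(o) = -81/2 (x(o) = -3/2 + (9 - 12)*13 = -3/2 - 3*13 = -3/2 - 39 = -81/2)
(R + Q) + x(f - 1*292) = (128103 + 22201) - 81/2 = 150304 - 81/2 = 300527/2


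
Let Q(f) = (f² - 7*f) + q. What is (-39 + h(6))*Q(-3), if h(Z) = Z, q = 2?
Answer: -1056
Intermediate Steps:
Q(f) = 2 + f² - 7*f (Q(f) = (f² - 7*f) + 2 = 2 + f² - 7*f)
(-39 + h(6))*Q(-3) = (-39 + 6)*(2 + (-3)² - 7*(-3)) = -33*(2 + 9 + 21) = -33*32 = -1056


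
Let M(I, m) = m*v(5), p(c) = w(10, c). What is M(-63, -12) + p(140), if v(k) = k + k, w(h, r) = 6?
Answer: -114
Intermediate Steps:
v(k) = 2*k
p(c) = 6
M(I, m) = 10*m (M(I, m) = m*(2*5) = m*10 = 10*m)
M(-63, -12) + p(140) = 10*(-12) + 6 = -120 + 6 = -114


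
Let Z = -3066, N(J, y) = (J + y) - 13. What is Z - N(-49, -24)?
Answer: -2980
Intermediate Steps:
N(J, y) = -13 + J + y
Z - N(-49, -24) = -3066 - (-13 - 49 - 24) = -3066 - 1*(-86) = -3066 + 86 = -2980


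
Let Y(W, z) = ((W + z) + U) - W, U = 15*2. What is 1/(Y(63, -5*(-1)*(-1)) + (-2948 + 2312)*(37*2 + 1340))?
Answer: -1/899279 ≈ -1.1120e-6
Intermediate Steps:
U = 30
Y(W, z) = 30 + z (Y(W, z) = ((W + z) + 30) - W = (30 + W + z) - W = 30 + z)
1/(Y(63, -5*(-1)*(-1)) + (-2948 + 2312)*(37*2 + 1340)) = 1/((30 - 5*(-1)*(-1)) + (-2948 + 2312)*(37*2 + 1340)) = 1/((30 + 5*(-1)) - 636*(74 + 1340)) = 1/((30 - 5) - 636*1414) = 1/(25 - 899304) = 1/(-899279) = -1/899279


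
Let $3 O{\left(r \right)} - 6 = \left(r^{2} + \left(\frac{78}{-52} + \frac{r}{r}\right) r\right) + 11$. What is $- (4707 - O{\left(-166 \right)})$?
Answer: $\frac{13535}{3} \approx 4511.7$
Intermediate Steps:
$O{\left(r \right)} = \frac{17}{3} - \frac{r}{6} + \frac{r^{2}}{3}$ ($O{\left(r \right)} = 2 + \frac{\left(r^{2} + \left(\frac{78}{-52} + \frac{r}{r}\right) r\right) + 11}{3} = 2 + \frac{\left(r^{2} + \left(78 \left(- \frac{1}{52}\right) + 1\right) r\right) + 11}{3} = 2 + \frac{\left(r^{2} + \left(- \frac{3}{2} + 1\right) r\right) + 11}{3} = 2 + \frac{\left(r^{2} - \frac{r}{2}\right) + 11}{3} = 2 + \frac{11 + r^{2} - \frac{r}{2}}{3} = 2 + \left(\frac{11}{3} - \frac{r}{6} + \frac{r^{2}}{3}\right) = \frac{17}{3} - \frac{r}{6} + \frac{r^{2}}{3}$)
$- (4707 - O{\left(-166 \right)}) = - (4707 - \left(\frac{17}{3} - - \frac{83}{3} + \frac{\left(-166\right)^{2}}{3}\right)) = - (4707 - \left(\frac{17}{3} + \frac{83}{3} + \frac{1}{3} \cdot 27556\right)) = - (4707 - \left(\frac{17}{3} + \frac{83}{3} + \frac{27556}{3}\right)) = - (4707 - \frac{27656}{3}) = \left(-1\right) \left(- \frac{13535}{3}\right) = \frac{13535}{3}$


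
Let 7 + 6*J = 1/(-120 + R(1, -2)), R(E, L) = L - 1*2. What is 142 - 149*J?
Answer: 235129/744 ≈ 316.03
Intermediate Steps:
R(E, L) = -2 + L (R(E, L) = L - 2 = -2 + L)
J = -869/744 (J = -7/6 + 1/(6*(-120 + (-2 - 2))) = -7/6 + 1/(6*(-120 - 4)) = -7/6 + (⅙)/(-124) = -7/6 + (⅙)*(-1/124) = -7/6 - 1/744 = -869/744 ≈ -1.1680)
142 - 149*J = 142 - 149*(-869/744) = 142 + 129481/744 = 235129/744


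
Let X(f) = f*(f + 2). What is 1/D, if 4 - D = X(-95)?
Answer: -1/8831 ≈ -0.00011324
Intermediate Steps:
X(f) = f*(2 + f)
D = -8831 (D = 4 - (-95)*(2 - 95) = 4 - (-95)*(-93) = 4 - 1*8835 = 4 - 8835 = -8831)
1/D = 1/(-8831) = -1/8831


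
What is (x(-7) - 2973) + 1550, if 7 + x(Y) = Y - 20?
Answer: -1457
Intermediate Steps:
x(Y) = -27 + Y (x(Y) = -7 + (Y - 20) = -7 + (-20 + Y) = -27 + Y)
(x(-7) - 2973) + 1550 = ((-27 - 7) - 2973) + 1550 = (-34 - 2973) + 1550 = -3007 + 1550 = -1457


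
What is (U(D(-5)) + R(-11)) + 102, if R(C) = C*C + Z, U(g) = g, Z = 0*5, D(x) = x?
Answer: 218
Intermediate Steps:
Z = 0
R(C) = C**2 (R(C) = C*C + 0 = C**2 + 0 = C**2)
(U(D(-5)) + R(-11)) + 102 = (-5 + (-11)**2) + 102 = (-5 + 121) + 102 = 116 + 102 = 218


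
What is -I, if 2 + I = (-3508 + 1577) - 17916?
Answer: 19849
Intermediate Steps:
I = -19849 (I = -2 + ((-3508 + 1577) - 17916) = -2 + (-1931 - 17916) = -2 - 19847 = -19849)
-I = -1*(-19849) = 19849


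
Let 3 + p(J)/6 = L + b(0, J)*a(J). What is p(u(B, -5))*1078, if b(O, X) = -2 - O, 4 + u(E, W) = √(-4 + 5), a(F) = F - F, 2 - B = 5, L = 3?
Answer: 0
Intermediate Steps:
B = -3 (B = 2 - 1*5 = 2 - 5 = -3)
a(F) = 0
u(E, W) = -3 (u(E, W) = -4 + √(-4 + 5) = -4 + √1 = -4 + 1 = -3)
p(J) = 0 (p(J) = -18 + 6*(3 + (-2 - 1*0)*0) = -18 + 6*(3 + (-2 + 0)*0) = -18 + 6*(3 - 2*0) = -18 + 6*(3 + 0) = -18 + 6*3 = -18 + 18 = 0)
p(u(B, -5))*1078 = 0*1078 = 0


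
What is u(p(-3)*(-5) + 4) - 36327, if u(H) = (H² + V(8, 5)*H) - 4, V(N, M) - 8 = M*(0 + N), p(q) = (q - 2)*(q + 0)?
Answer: -34698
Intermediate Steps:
p(q) = q*(-2 + q) (p(q) = (-2 + q)*q = q*(-2 + q))
V(N, M) = 8 + M*N (V(N, M) = 8 + M*(0 + N) = 8 + M*N)
u(H) = -4 + H² + 48*H (u(H) = (H² + (8 + 5*8)*H) - 4 = (H² + (8 + 40)*H) - 4 = (H² + 48*H) - 4 = -4 + H² + 48*H)
u(p(-3)*(-5) + 4) - 36327 = (-4 + (-3*(-2 - 3)*(-5) + 4)² + 48*(-3*(-2 - 3)*(-5) + 4)) - 36327 = (-4 + (-3*(-5)*(-5) + 4)² + 48*(-3*(-5)*(-5) + 4)) - 36327 = (-4 + (15*(-5) + 4)² + 48*(15*(-5) + 4)) - 36327 = (-4 + (-75 + 4)² + 48*(-75 + 4)) - 36327 = (-4 + (-71)² + 48*(-71)) - 36327 = (-4 + 5041 - 3408) - 36327 = 1629 - 36327 = -34698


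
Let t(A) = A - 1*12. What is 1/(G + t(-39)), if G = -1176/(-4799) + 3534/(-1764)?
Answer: -1410906/74437073 ≈ -0.018954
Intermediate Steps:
t(A) = -12 + A (t(A) = A - 12 = -12 + A)
G = -2480867/1410906 (G = -1176*(-1/4799) + 3534*(-1/1764) = 1176/4799 - 589/294 = -2480867/1410906 ≈ -1.7584)
1/(G + t(-39)) = 1/(-2480867/1410906 + (-12 - 39)) = 1/(-2480867/1410906 - 51) = 1/(-74437073/1410906) = -1410906/74437073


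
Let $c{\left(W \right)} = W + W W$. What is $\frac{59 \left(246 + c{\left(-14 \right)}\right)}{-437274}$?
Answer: $- \frac{12626}{218637} \approx -0.057749$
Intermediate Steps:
$c{\left(W \right)} = W + W^{2}$
$\frac{59 \left(246 + c{\left(-14 \right)}\right)}{-437274} = \frac{59 \left(246 - 14 \left(1 - 14\right)\right)}{-437274} = 59 \left(246 - -182\right) \left(- \frac{1}{437274}\right) = 59 \left(246 + 182\right) \left(- \frac{1}{437274}\right) = 59 \cdot 428 \left(- \frac{1}{437274}\right) = 25252 \left(- \frac{1}{437274}\right) = - \frac{12626}{218637}$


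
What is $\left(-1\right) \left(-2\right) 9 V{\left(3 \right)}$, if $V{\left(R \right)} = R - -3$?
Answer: $108$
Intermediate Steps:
$V{\left(R \right)} = 3 + R$ ($V{\left(R \right)} = R + 3 = 3 + R$)
$\left(-1\right) \left(-2\right) 9 V{\left(3 \right)} = \left(-1\right) \left(-2\right) 9 \left(3 + 3\right) = 2 \cdot 9 \cdot 6 = 18 \cdot 6 = 108$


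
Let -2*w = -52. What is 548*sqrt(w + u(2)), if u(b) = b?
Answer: 1096*sqrt(7) ≈ 2899.7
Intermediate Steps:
w = 26 (w = -1/2*(-52) = 26)
548*sqrt(w + u(2)) = 548*sqrt(26 + 2) = 548*sqrt(28) = 548*(2*sqrt(7)) = 1096*sqrt(7)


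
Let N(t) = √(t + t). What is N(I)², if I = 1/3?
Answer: ⅔ ≈ 0.66667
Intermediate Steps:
I = ⅓ ≈ 0.33333
N(t) = √2*√t (N(t) = √(2*t) = √2*√t)
N(I)² = (√2*√(⅓))² = (√2*(√3/3))² = (√6/3)² = ⅔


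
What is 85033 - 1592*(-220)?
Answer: 435273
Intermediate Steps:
85033 - 1592*(-220) = 85033 + 350240 = 435273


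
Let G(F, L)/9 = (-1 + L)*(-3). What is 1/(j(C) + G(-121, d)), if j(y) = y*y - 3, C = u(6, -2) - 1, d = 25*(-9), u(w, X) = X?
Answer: 1/6108 ≈ 0.00016372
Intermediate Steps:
d = -225
G(F, L) = 27 - 27*L (G(F, L) = 9*((-1 + L)*(-3)) = 9*(3 - 3*L) = 27 - 27*L)
C = -3 (C = -2 - 1 = -3)
j(y) = -3 + y² (j(y) = y² - 3 = -3 + y²)
1/(j(C) + G(-121, d)) = 1/((-3 + (-3)²) + (27 - 27*(-225))) = 1/((-3 + 9) + (27 + 6075)) = 1/(6 + 6102) = 1/6108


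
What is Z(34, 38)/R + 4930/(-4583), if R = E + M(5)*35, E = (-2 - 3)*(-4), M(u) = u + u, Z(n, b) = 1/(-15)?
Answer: -27366083/25435650 ≈ -1.0759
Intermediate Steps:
Z(n, b) = -1/15
M(u) = 2*u
E = 20 (E = -5*(-4) = 20)
R = 370 (R = 20 + (2*5)*35 = 20 + 10*35 = 20 + 350 = 370)
Z(34, 38)/R + 4930/(-4583) = -1/15/370 + 4930/(-4583) = -1/15*1/370 + 4930*(-1/4583) = -1/5550 - 4930/4583 = -27366083/25435650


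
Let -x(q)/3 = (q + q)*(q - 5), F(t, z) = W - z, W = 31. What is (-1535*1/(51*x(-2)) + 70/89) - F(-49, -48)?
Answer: -29684309/381276 ≈ -77.855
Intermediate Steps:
F(t, z) = 31 - z
x(q) = -6*q*(-5 + q) (x(q) = -3*(q + q)*(q - 5) = -3*2*q*(-5 + q) = -6*q*(-5 + q))
(-1535*1/(51*x(-2)) + 70/89) - F(-49, -48) = (-1535*(-1/(612*(5 - 1*(-2)))) + 70/89) - (31 - 1*(-48)) = (-1535*(-1/(612*(5 + 2))) + 70*(1/89)) - (31 + 48) = (-1535/(51*(6*(-2)*7)) + 70/89) - 1*79 = (-1535/(51*(-84)) + 70/89) - 79 = (-1535/(-4284) + 70/89) - 79 = (-1535*(-1/4284) + 70/89) - 79 = (1535/4284 + 70/89) - 79 = 436495/381276 - 79 = -29684309/381276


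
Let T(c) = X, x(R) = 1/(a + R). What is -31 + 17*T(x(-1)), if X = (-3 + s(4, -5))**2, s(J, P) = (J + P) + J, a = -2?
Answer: -31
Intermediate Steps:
s(J, P) = P + 2*J
X = 0 (X = (-3 + (-5 + 2*4))**2 = (-3 + (-5 + 8))**2 = (-3 + 3)**2 = 0**2 = 0)
x(R) = 1/(-2 + R)
T(c) = 0
-31 + 17*T(x(-1)) = -31 + 17*0 = -31 + 0 = -31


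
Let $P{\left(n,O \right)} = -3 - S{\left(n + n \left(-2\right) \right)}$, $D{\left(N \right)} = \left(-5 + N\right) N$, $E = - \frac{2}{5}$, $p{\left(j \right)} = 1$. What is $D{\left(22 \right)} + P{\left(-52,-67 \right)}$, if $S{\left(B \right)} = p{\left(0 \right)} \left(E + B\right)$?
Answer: $\frac{1597}{5} \approx 319.4$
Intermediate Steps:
$E = - \frac{2}{5}$ ($E = \left(-2\right) \frac{1}{5} = - \frac{2}{5} \approx -0.4$)
$S{\left(B \right)} = - \frac{2}{5} + B$ ($S{\left(B \right)} = 1 \left(- \frac{2}{5} + B\right) = - \frac{2}{5} + B$)
$D{\left(N \right)} = N \left(-5 + N\right)$
$P{\left(n,O \right)} = - \frac{13}{5} + n$ ($P{\left(n,O \right)} = -3 - \left(- \frac{2}{5} + \left(n + n \left(-2\right)\right)\right) = -3 - \left(- \frac{2}{5} + \left(n - 2 n\right)\right) = -3 - \left(- \frac{2}{5} - n\right) = -3 + \left(\frac{2}{5} + n\right) = - \frac{13}{5} + n$)
$D{\left(22 \right)} + P{\left(-52,-67 \right)} = 22 \left(-5 + 22\right) - \frac{273}{5} = 22 \cdot 17 - \frac{273}{5} = 374 - \frac{273}{5} = \frac{1597}{5}$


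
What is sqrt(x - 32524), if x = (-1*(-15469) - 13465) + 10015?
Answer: I*sqrt(20505) ≈ 143.2*I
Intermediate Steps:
x = 12019 (x = (15469 - 13465) + 10015 = 2004 + 10015 = 12019)
sqrt(x - 32524) = sqrt(12019 - 32524) = sqrt(-20505) = I*sqrt(20505)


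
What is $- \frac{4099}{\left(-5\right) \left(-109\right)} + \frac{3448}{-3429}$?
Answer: $- \frac{15934631}{1868805} \approx -8.5266$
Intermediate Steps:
$- \frac{4099}{\left(-5\right) \left(-109\right)} + \frac{3448}{-3429} = - \frac{4099}{545} + 3448 \left(- \frac{1}{3429}\right) = \left(-4099\right) \frac{1}{545} - \frac{3448}{3429} = - \frac{4099}{545} - \frac{3448}{3429} = - \frac{15934631}{1868805}$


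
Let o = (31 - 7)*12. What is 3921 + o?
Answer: 4209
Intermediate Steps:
o = 288 (o = 24*12 = 288)
3921 + o = 3921 + 288 = 4209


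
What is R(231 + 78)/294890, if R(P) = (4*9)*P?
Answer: 5562/147445 ≈ 0.037723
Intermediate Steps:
R(P) = 36*P
R(231 + 78)/294890 = (36*(231 + 78))/294890 = (36*309)*(1/294890) = 11124*(1/294890) = 5562/147445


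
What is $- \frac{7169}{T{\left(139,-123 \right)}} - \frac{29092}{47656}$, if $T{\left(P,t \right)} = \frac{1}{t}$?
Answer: $\frac{1500800435}{1702} \approx 8.8179 \cdot 10^{5}$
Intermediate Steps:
$- \frac{7169}{T{\left(139,-123 \right)}} - \frac{29092}{47656} = - \frac{7169}{\frac{1}{-123}} - \frac{29092}{47656} = - \frac{7169}{- \frac{1}{123}} - \frac{1039}{1702} = \left(-7169\right) \left(-123\right) - \frac{1039}{1702} = 881787 - \frac{1039}{1702} = \frac{1500800435}{1702}$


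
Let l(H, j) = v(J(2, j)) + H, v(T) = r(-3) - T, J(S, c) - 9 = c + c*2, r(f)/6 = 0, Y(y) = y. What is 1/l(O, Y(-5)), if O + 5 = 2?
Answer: ⅓ ≈ 0.33333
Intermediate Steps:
O = -3 (O = -5 + 2 = -3)
r(f) = 0 (r(f) = 6*0 = 0)
J(S, c) = 9 + 3*c (J(S, c) = 9 + (c + c*2) = 9 + (c + 2*c) = 9 + 3*c)
v(T) = -T (v(T) = 0 - T = -T)
l(H, j) = -9 + H - 3*j (l(H, j) = -(9 + 3*j) + H = (-9 - 3*j) + H = -9 + H - 3*j)
1/l(O, Y(-5)) = 1/(-9 - 3 - 3*(-5)) = 1/(-9 - 3 + 15) = 1/3 = ⅓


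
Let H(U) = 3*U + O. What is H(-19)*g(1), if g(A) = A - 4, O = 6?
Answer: 153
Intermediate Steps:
g(A) = -4 + A
H(U) = 6 + 3*U (H(U) = 3*U + 6 = 6 + 3*U)
H(-19)*g(1) = (6 + 3*(-19))*(-4 + 1) = (6 - 57)*(-3) = -51*(-3) = 153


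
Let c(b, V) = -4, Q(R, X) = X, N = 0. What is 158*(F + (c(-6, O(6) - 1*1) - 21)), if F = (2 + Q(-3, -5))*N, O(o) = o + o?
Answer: -3950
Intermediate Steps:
O(o) = 2*o
F = 0 (F = (2 - 5)*0 = -3*0 = 0)
158*(F + (c(-6, O(6) - 1*1) - 21)) = 158*(0 + (-4 - 21)) = 158*(0 - 25) = 158*(-25) = -3950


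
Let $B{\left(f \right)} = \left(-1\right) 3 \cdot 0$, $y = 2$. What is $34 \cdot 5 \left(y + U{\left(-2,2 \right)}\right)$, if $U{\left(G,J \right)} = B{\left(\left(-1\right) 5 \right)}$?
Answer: $340$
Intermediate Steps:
$B{\left(f \right)} = 0$ ($B{\left(f \right)} = \left(-3\right) 0 = 0$)
$U{\left(G,J \right)} = 0$
$34 \cdot 5 \left(y + U{\left(-2,2 \right)}\right) = 34 \cdot 5 \left(2 + 0\right) = 170 \cdot 2 = 340$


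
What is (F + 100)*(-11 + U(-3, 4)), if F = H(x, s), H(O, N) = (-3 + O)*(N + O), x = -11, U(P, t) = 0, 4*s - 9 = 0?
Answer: -4895/2 ≈ -2447.5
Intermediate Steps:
s = 9/4 (s = 9/4 + (¼)*0 = 9/4 + 0 = 9/4 ≈ 2.2500)
F = 245/2 (F = (-11)² - 3*9/4 - 3*(-11) + (9/4)*(-11) = 121 - 27/4 + 33 - 99/4 = 245/2 ≈ 122.50)
(F + 100)*(-11 + U(-3, 4)) = (245/2 + 100)*(-11 + 0) = (445/2)*(-11) = -4895/2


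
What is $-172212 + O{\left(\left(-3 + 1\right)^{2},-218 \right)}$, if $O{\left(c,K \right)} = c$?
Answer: $-172208$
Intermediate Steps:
$-172212 + O{\left(\left(-3 + 1\right)^{2},-218 \right)} = -172212 + \left(-3 + 1\right)^{2} = -172212 + \left(-2\right)^{2} = -172212 + 4 = -172208$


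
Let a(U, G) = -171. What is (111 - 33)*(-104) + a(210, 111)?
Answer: -8283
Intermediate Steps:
(111 - 33)*(-104) + a(210, 111) = (111 - 33)*(-104) - 171 = 78*(-104) - 171 = -8112 - 171 = -8283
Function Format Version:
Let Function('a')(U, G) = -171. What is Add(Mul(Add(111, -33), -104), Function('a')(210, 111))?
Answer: -8283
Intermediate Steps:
Add(Mul(Add(111, -33), -104), Function('a')(210, 111)) = Add(Mul(Add(111, -33), -104), -171) = Add(Mul(78, -104), -171) = Add(-8112, -171) = -8283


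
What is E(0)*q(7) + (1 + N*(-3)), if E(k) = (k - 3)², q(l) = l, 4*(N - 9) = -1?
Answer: 151/4 ≈ 37.750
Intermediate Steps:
N = 35/4 (N = 9 + (¼)*(-1) = 9 - ¼ = 35/4 ≈ 8.7500)
E(k) = (-3 + k)²
E(0)*q(7) + (1 + N*(-3)) = (-3 + 0)²*7 + (1 + (35/4)*(-3)) = (-3)²*7 + (1 - 105/4) = 9*7 - 101/4 = 63 - 101/4 = 151/4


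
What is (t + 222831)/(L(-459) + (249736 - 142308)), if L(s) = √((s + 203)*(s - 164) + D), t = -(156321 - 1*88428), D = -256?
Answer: 693528311/480858998 - 51646*√622/240429499 ≈ 1.4369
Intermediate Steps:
t = -67893 (t = -(156321 - 88428) = -1*67893 = -67893)
L(s) = √(-256 + (-164 + s)*(203 + s)) (L(s) = √((s + 203)*(s - 164) - 256) = √((203 + s)*(-164 + s) - 256) = √((-164 + s)*(203 + s) - 256) = √(-256 + (-164 + s)*(203 + s)))
(t + 222831)/(L(-459) + (249736 - 142308)) = (-67893 + 222831)/(√(-33548 + (-459)² + 39*(-459)) + (249736 - 142308)) = 154938/(√(-33548 + 210681 - 17901) + 107428) = 154938/(√159232 + 107428) = 154938/(16*√622 + 107428) = 154938/(107428 + 16*√622)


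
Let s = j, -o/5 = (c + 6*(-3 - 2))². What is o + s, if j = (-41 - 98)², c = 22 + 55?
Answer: 8276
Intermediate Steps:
c = 77
o = -11045 (o = -5*(77 + 6*(-3 - 2))² = -5*(77 + 6*(-5))² = -5*(77 - 30)² = -5*47² = -5*2209 = -11045)
j = 19321 (j = (-139)² = 19321)
s = 19321
o + s = -11045 + 19321 = 8276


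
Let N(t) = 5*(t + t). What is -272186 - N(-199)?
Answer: -270196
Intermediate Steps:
N(t) = 10*t (N(t) = 5*(2*t) = 10*t)
-272186 - N(-199) = -272186 - 10*(-199) = -272186 - 1*(-1990) = -272186 + 1990 = -270196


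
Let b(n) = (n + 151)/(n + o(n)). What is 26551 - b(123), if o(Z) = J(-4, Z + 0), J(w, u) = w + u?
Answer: 3212534/121 ≈ 26550.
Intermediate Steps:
J(w, u) = u + w
o(Z) = -4 + Z (o(Z) = (Z + 0) - 4 = Z - 4 = -4 + Z)
b(n) = (151 + n)/(-4 + 2*n) (b(n) = (n + 151)/(n + (-4 + n)) = (151 + n)/(-4 + 2*n))
26551 - b(123) = 26551 - (151 + 123)/(2*(-2 + 123)) = 26551 - 274/(2*121) = 26551 - 1*137/121 = 26551 - 137/121 = 3212534/121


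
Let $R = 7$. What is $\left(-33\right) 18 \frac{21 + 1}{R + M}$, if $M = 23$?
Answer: $- \frac{2178}{5} \approx -435.6$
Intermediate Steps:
$\left(-33\right) 18 \frac{21 + 1}{R + M} = \left(-33\right) 18 \frac{21 + 1}{7 + 23} = - 594 \cdot \frac{22}{30} = - 594 \cdot 22 \cdot \frac{1}{30} = \left(-594\right) \frac{11}{15} = - \frac{2178}{5}$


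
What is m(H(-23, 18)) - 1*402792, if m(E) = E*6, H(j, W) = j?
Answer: -402930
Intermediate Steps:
m(E) = 6*E
m(H(-23, 18)) - 1*402792 = 6*(-23) - 1*402792 = -138 - 402792 = -402930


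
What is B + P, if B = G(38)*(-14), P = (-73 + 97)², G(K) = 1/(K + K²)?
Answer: 426809/741 ≈ 575.99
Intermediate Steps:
P = 576 (P = 24² = 576)
B = -7/741 (B = (1/(38*(1 + 38)))*(-14) = ((1/38)/39)*(-14) = ((1/38)*(1/39))*(-14) = (1/1482)*(-14) = -7/741 ≈ -0.0094467)
B + P = -7/741 + 576 = 426809/741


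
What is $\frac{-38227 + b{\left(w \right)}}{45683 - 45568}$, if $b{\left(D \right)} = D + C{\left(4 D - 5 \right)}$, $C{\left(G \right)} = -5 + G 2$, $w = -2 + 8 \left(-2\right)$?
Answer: $- \frac{38404}{115} \approx -333.95$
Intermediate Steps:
$w = -18$ ($w = -2 - 16 = -18$)
$C{\left(G \right)} = -5 + 2 G$
$b{\left(D \right)} = -15 + 9 D$ ($b{\left(D \right)} = D + \left(-5 + 2 \left(4 D - 5\right)\right) = D + \left(-5 + 2 \left(-5 + 4 D\right)\right) = D + \left(-5 + \left(-10 + 8 D\right)\right) = D + \left(-15 + 8 D\right) = -15 + 9 D$)
$\frac{-38227 + b{\left(w \right)}}{45683 - 45568} = \frac{-38227 + \left(-15 + 9 \left(-18\right)\right)}{45683 - 45568} = \frac{-38227 - 177}{115} = \left(-38227 - 177\right) \frac{1}{115} = \left(-38404\right) \frac{1}{115} = - \frac{38404}{115}$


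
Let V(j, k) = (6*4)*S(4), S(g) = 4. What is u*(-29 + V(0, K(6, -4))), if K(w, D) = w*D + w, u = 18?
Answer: 1206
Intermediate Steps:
K(w, D) = w + D*w (K(w, D) = D*w + w = w + D*w)
V(j, k) = 96 (V(j, k) = (6*4)*4 = 24*4 = 96)
u*(-29 + V(0, K(6, -4))) = 18*(-29 + 96) = 18*67 = 1206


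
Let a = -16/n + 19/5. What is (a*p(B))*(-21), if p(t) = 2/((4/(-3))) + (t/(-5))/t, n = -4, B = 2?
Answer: 13923/50 ≈ 278.46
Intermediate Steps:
a = 39/5 (a = -16/(-4) + 19/5 = -16*(-1/4) + 19*(1/5) = 4 + 19/5 = 39/5 ≈ 7.8000)
p(t) = -17/10 (p(t) = 2/((4*(-1/3))) + (t*(-1/5))/t = 2/(-4/3) + (-t/5)/t = 2*(-3/4) - 1/5 = -3/2 - 1/5 = -17/10)
(a*p(B))*(-21) = ((39/5)*(-17/10))*(-21) = -663/50*(-21) = 13923/50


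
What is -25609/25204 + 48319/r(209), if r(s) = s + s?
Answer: 603563757/5267636 ≈ 114.58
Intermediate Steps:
r(s) = 2*s
-25609/25204 + 48319/r(209) = -25609/25204 + 48319/((2*209)) = -25609*1/25204 + 48319/418 = -25609/25204 + 48319*(1/418) = -25609/25204 + 48319/418 = 603563757/5267636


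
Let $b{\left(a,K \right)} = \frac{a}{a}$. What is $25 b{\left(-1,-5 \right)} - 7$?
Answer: $18$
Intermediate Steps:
$b{\left(a,K \right)} = 1$
$25 b{\left(-1,-5 \right)} - 7 = 25 \cdot 1 - 7 = 25 - 7 = 18$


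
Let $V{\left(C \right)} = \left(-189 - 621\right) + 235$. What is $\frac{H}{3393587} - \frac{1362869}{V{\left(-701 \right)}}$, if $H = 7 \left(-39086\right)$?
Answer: $\frac{4624857199953}{1951312525} \approx 2370.1$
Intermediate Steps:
$V{\left(C \right)} = -575$ ($V{\left(C \right)} = -810 + 235 = -575$)
$H = -273602$
$\frac{H}{3393587} - \frac{1362869}{V{\left(-701 \right)}} = - \frac{273602}{3393587} - \frac{1362869}{-575} = \left(-273602\right) \frac{1}{3393587} - - \frac{1362869}{575} = - \frac{273602}{3393587} + \frac{1362869}{575} = \frac{4624857199953}{1951312525}$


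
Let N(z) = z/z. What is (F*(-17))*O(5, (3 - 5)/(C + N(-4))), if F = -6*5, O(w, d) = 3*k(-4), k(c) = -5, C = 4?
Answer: -7650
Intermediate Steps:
N(z) = 1
O(w, d) = -15 (O(w, d) = 3*(-5) = -15)
F = -30
(F*(-17))*O(5, (3 - 5)/(C + N(-4))) = -30*(-17)*(-15) = 510*(-15) = -7650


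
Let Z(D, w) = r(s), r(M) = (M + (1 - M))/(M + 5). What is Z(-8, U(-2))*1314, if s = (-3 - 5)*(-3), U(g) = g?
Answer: 1314/29 ≈ 45.310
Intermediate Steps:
s = 24 (s = -8*(-3) = 24)
r(M) = 1/(5 + M)
Z(D, w) = 1/29 (Z(D, w) = 1/(5 + 24) = 1/29)
Z(-8, U(-2))*1314 = (1/29)*1314 = 1314/29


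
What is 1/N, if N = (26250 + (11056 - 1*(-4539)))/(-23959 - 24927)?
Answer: -48886/41845 ≈ -1.1683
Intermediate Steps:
N = -41845/48886 (N = (26250 + (11056 + 4539))/(-48886) = (26250 + 15595)*(-1/48886) = 41845*(-1/48886) = -41845/48886 ≈ -0.85597)
1/N = 1/(-41845/48886) = -48886/41845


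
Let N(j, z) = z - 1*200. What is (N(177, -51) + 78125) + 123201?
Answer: 201075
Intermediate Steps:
N(j, z) = -200 + z (N(j, z) = z - 200 = -200 + z)
(N(177, -51) + 78125) + 123201 = ((-200 - 51) + 78125) + 123201 = (-251 + 78125) + 123201 = 77874 + 123201 = 201075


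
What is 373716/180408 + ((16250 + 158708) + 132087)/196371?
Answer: 10731696583/2952241614 ≈ 3.6351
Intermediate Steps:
373716/180408 + ((16250 + 158708) + 132087)/196371 = 373716*(1/180408) + (174958 + 132087)*(1/196371) = 31143/15034 + 307045*(1/196371) = 31143/15034 + 307045/196371 = 10731696583/2952241614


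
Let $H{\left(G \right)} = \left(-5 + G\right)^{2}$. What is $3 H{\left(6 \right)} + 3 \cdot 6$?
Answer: $21$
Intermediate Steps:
$3 H{\left(6 \right)} + 3 \cdot 6 = 3 \left(-5 + 6\right)^{2} + 3 \cdot 6 = 3 \cdot 1^{2} + 18 = 3 \cdot 1 + 18 = 3 + 18 = 21$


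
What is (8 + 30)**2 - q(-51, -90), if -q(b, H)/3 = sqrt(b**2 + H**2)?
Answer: 1444 + 9*sqrt(1189) ≈ 1754.3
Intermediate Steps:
q(b, H) = -3*sqrt(H**2 + b**2) (q(b, H) = -3*sqrt(b**2 + H**2) = -3*sqrt(H**2 + b**2))
(8 + 30)**2 - q(-51, -90) = (8 + 30)**2 - (-3)*sqrt((-90)**2 + (-51)**2) = 38**2 - (-3)*sqrt(8100 + 2601) = 1444 - (-3)*sqrt(10701) = 1444 - (-3)*3*sqrt(1189) = 1444 - (-9)*sqrt(1189) = 1444 + 9*sqrt(1189)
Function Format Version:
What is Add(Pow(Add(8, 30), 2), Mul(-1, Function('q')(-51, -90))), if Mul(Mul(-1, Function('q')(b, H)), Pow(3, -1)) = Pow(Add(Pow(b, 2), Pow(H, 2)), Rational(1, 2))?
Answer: Add(1444, Mul(9, Pow(1189, Rational(1, 2)))) ≈ 1754.3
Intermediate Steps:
Function('q')(b, H) = Mul(-3, Pow(Add(Pow(H, 2), Pow(b, 2)), Rational(1, 2))) (Function('q')(b, H) = Mul(-3, Pow(Add(Pow(b, 2), Pow(H, 2)), Rational(1, 2))) = Mul(-3, Pow(Add(Pow(H, 2), Pow(b, 2)), Rational(1, 2))))
Add(Pow(Add(8, 30), 2), Mul(-1, Function('q')(-51, -90))) = Add(Pow(Add(8, 30), 2), Mul(-1, Mul(-3, Pow(Add(Pow(-90, 2), Pow(-51, 2)), Rational(1, 2))))) = Add(Pow(38, 2), Mul(-1, Mul(-3, Pow(Add(8100, 2601), Rational(1, 2))))) = Add(1444, Mul(-1, Mul(-3, Pow(10701, Rational(1, 2))))) = Add(1444, Mul(-1, Mul(-3, Mul(3, Pow(1189, Rational(1, 2)))))) = Add(1444, Mul(-1, Mul(-9, Pow(1189, Rational(1, 2))))) = Add(1444, Mul(9, Pow(1189, Rational(1, 2))))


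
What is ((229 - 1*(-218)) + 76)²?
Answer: 273529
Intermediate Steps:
((229 - 1*(-218)) + 76)² = ((229 + 218) + 76)² = (447 + 76)² = 523² = 273529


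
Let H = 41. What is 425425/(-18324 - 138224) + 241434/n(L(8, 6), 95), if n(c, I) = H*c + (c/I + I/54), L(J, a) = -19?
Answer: -1470603312995/4694404876 ≈ -313.27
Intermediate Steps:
n(c, I) = 41*c + I/54 + c/I (n(c, I) = 41*c + (c/I + I/54) = 41*c + (I/54 + c/I) = 41*c + I/54 + c/I)
425425/(-18324 - 138224) + 241434/n(L(8, 6), 95) = 425425/(-18324 - 138224) + 241434/(41*(-19) + (1/54)*95 - 19/95) = 425425/(-156548) + 241434/(-779 + 95/54 - 19*1/95) = 425425*(-1/156548) + 241434/(-779 + 95/54 - ⅕) = -60775/22364 + 241434/(-209909/270) = -60775/22364 + 241434*(-270/209909) = -60775/22364 - 65187180/209909 = -1470603312995/4694404876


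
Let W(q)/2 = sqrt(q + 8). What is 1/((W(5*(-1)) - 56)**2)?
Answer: 1/(4*(28 - sqrt(3))**2) ≈ 0.00036232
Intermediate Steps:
W(q) = 2*sqrt(8 + q) (W(q) = 2*sqrt(q + 8) = 2*sqrt(8 + q))
1/((W(5*(-1)) - 56)**2) = 1/((2*sqrt(8 + 5*(-1)) - 56)**2) = 1/((2*sqrt(8 - 5) - 56)**2) = 1/((2*sqrt(3) - 56)**2) = 1/((-56 + 2*sqrt(3))**2) = (-56 + 2*sqrt(3))**(-2)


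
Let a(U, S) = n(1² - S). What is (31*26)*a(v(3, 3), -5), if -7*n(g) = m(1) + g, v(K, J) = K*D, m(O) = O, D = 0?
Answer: -806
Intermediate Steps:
v(K, J) = 0 (v(K, J) = K*0 = 0)
n(g) = -⅐ - g/7 (n(g) = -(1 + g)/7 = -⅐ - g/7)
a(U, S) = -2/7 + S/7 (a(U, S) = -⅐ - (1² - S)/7 = -⅐ - (1 - S)/7 = -⅐ + (-⅐ + S/7) = -2/7 + S/7)
(31*26)*a(v(3, 3), -5) = (31*26)*(-2/7 + (⅐)*(-5)) = 806*(-2/7 - 5/7) = 806*(-1) = -806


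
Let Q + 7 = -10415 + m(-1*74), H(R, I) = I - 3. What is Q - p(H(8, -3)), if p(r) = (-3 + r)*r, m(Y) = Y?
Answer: -10550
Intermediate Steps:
H(R, I) = -3 + I
p(r) = r*(-3 + r)
Q = -10496 (Q = -7 + (-10415 - 1*74) = -7 + (-10415 - 74) = -7 - 10489 = -10496)
Q - p(H(8, -3)) = -10496 - (-3 - 3)*(-3 + (-3 - 3)) = -10496 - (-6)*(-3 - 6) = -10496 - (-6)*(-9) = -10496 - 1*54 = -10496 - 54 = -10550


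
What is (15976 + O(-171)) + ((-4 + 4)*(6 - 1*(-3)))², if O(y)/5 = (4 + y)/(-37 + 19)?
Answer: 288403/18 ≈ 16022.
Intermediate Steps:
O(y) = -10/9 - 5*y/18 (O(y) = 5*((4 + y)/(-37 + 19)) = 5*((4 + y)/(-18)) = 5*((4 + y)*(-1/18)) = 5*(-2/9 - y/18) = -10/9 - 5*y/18)
(15976 + O(-171)) + ((-4 + 4)*(6 - 1*(-3)))² = (15976 + (-10/9 - 5/18*(-171))) + ((-4 + 4)*(6 - 1*(-3)))² = (15976 + (-10/9 + 95/2)) + (0*(6 + 3))² = (15976 + 835/18) + (0*9)² = 288403/18 + 0² = 288403/18 + 0 = 288403/18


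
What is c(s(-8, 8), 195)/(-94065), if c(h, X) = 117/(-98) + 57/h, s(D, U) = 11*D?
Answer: 2647/135202760 ≈ 1.9578e-5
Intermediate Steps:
c(h, X) = -117/98 + 57/h (c(h, X) = 117*(-1/98) + 57/h = -117/98 + 57/h)
c(s(-8, 8), 195)/(-94065) = (-117/98 + 57/((11*(-8))))/(-94065) = (-117/98 + 57/(-88))*(-1/94065) = (-117/98 + 57*(-1/88))*(-1/94065) = (-117/98 - 57/88)*(-1/94065) = -7941/4312*(-1/94065) = 2647/135202760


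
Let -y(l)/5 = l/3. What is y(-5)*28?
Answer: 700/3 ≈ 233.33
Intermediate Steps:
y(l) = -5*l/3
y(-5)*28 = -5/3*(-5)*28 = (25/3)*28 = 700/3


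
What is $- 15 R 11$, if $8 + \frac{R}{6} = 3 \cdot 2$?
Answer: $1980$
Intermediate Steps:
$R = -12$ ($R = -48 + 6 \cdot 3 \cdot 2 = -48 + 6 \cdot 6 = -48 + 36 = -12$)
$- 15 R 11 = \left(-15\right) \left(-12\right) 11 = 180 \cdot 11 = 1980$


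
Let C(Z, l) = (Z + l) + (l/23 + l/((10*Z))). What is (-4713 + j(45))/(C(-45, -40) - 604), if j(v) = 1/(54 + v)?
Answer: 53657390/7863053 ≈ 6.8240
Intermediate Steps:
C(Z, l) = Z + 24*l/23 + l/(10*Z) (C(Z, l) = (Z + l) + (l*(1/23) + l*(1/(10*Z))) = (Z + l) + (l/23 + l/(10*Z)) = Z + 24*l/23 + l/(10*Z))
(-4713 + j(45))/(C(-45, -40) - 604) = (-4713 + 1/(54 + 45))/((-45 + (24/23)*(-40) + (⅒)*(-40)/(-45)) - 604) = (-4713 + 1/99)/((-45 - 960/23 + (⅒)*(-40)*(-1/45)) - 604) = (-4713 + 1/99)/((-45 - 960/23 + 4/45) - 604) = -466586/(99*(-89683/1035 - 604)) = -466586/(99*(-714823/1035)) = -466586/99*(-1035/714823) = 53657390/7863053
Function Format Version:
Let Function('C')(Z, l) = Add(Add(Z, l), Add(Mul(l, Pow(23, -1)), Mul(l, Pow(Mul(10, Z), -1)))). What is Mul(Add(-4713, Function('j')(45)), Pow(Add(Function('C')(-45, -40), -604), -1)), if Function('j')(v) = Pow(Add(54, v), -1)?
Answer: Rational(53657390, 7863053) ≈ 6.8240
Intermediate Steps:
Function('C')(Z, l) = Add(Z, Mul(Rational(24, 23), l), Mul(Rational(1, 10), l, Pow(Z, -1))) (Function('C')(Z, l) = Add(Add(Z, l), Add(Mul(l, Rational(1, 23)), Mul(l, Mul(Rational(1, 10), Pow(Z, -1))))) = Add(Add(Z, l), Add(Mul(Rational(1, 23), l), Mul(Rational(1, 10), l, Pow(Z, -1)))) = Add(Z, Mul(Rational(24, 23), l), Mul(Rational(1, 10), l, Pow(Z, -1))))
Mul(Add(-4713, Function('j')(45)), Pow(Add(Function('C')(-45, -40), -604), -1)) = Mul(Add(-4713, Pow(Add(54, 45), -1)), Pow(Add(Add(-45, Mul(Rational(24, 23), -40), Mul(Rational(1, 10), -40, Pow(-45, -1))), -604), -1)) = Mul(Add(-4713, Pow(99, -1)), Pow(Add(Add(-45, Rational(-960, 23), Mul(Rational(1, 10), -40, Rational(-1, 45))), -604), -1)) = Mul(Add(-4713, Rational(1, 99)), Pow(Add(Add(-45, Rational(-960, 23), Rational(4, 45)), -604), -1)) = Mul(Rational(-466586, 99), Pow(Add(Rational(-89683, 1035), -604), -1)) = Mul(Rational(-466586, 99), Pow(Rational(-714823, 1035), -1)) = Mul(Rational(-466586, 99), Rational(-1035, 714823)) = Rational(53657390, 7863053)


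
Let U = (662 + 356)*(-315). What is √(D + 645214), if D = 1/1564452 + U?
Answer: √22064575139246273/260742 ≈ 569.69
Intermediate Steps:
U = -320670 (U = 1018*(-315) = -320670)
D = -501672822839/1564452 (D = 1/1564452 - 320670 = -501672822839/1564452 ≈ -3.2067e+5)
√(D + 645214) = √(-501672822839/1564452 + 645214) = √(507733509889/1564452) = √22064575139246273/260742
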